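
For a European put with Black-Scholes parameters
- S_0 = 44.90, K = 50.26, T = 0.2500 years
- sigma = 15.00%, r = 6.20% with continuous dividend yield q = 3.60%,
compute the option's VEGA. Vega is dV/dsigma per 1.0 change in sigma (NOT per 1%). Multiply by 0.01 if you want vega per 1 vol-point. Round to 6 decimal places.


Answer: Vega = 3.427743

Derivation:
d1 = -1.3794564982; d2 = -1.4544564982
phi(d1) = 0.1540637735; exp(-qT) = 0.9910403788; exp(-rT) = 0.9846195068
Vega = S * exp(-qT) * phi(d1) * sqrt(T) = 44.9000 * 0.9910403788 * 0.1540637735 * 0.5000000000 = 3.427743


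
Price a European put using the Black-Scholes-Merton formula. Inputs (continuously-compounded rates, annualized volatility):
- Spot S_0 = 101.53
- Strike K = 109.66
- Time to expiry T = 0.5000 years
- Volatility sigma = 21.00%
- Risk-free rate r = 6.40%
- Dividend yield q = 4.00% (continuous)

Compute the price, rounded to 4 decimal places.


Answer: Price = 10.0048

Derivation:
d1 = (ln(S/K) + (r - q + 0.5*sigma^2) * T) / (sigma * sqrt(T)) = -0.36369094
d2 = d1 - sigma * sqrt(T) = -0.51218336
exp(-rT) = 0.96850658; exp(-qT) = 0.98019867
P = K * exp(-rT) * N(-d2) - S_0 * exp(-qT) * N(-d1)
N(-d1) = 0.64195559; N(-d2) = 0.69573866
P = 109.6600 * 0.96850658 * 0.69573866 - 101.5300 * 0.98019867 * 0.64195559 = 10.0048


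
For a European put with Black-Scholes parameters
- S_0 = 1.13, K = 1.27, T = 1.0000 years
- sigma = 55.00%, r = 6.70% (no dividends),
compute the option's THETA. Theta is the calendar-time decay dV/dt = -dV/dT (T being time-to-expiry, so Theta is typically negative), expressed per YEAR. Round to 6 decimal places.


d1 = 0.1844558768; d2 = -0.3655441232
phi(d1) = 0.3922128827; exp(-qT) = 1.0000000000; exp(-rT) = 0.9351952013
Theta = -S*exp(-qT)*phi(d1)*sigma/(2*sqrt(T)) + r*K*exp(-rT)*N(-d2) - q*S*exp(-qT)*N(-d1)
N(-d1) = 0.4268279192; N(-d2) = 0.6426473617; sqrt(T) = 1.0000000000
Term 1 = -1.1300 * 1.0000000000 * 0.3922128827 * 0.5500 / (2 * 1.0000000000) = -0.1218801533
Term 2 = 0.0670 * 1.2700 * 0.9351952013 * 0.6426473617 = 0.0511391520
Term 3 = 0 (no dividend yield, q = 0)
Theta = -0.1218801533 + (0.0511391520) + (0.0000000000) = -0.070741

Answer: Theta = -0.070741


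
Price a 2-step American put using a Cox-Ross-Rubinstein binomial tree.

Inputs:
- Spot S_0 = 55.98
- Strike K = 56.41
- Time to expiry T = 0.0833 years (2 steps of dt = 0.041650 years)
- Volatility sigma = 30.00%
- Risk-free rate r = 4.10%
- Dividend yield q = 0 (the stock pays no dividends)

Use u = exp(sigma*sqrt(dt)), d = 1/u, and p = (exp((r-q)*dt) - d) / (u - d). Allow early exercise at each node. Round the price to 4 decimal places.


dt = T/N = 0.041650
u = exp(sigma*sqrt(dt)) = 1.063138; d = 1/u = 0.940612
p = (exp((r-q)*dt) - d) / (u - d) = 0.498647
Discount per step: exp(-r*dt) = 0.998294
Stock lattice S(k, i) with i counting down-moves:
  k=0: S(0,0) = 55.9800
  k=1: S(1,0) = 59.5145; S(1,1) = 52.6554
  k=2: S(2,0) = 63.2721; S(2,1) = 55.9800; S(2,2) = 49.5283
Terminal payoffs V(N, i) = max(K - S_T, 0):
  V(2,0) = 0.000000; V(2,1) = 0.430000; V(2,2) = 6.881687
Backward induction: V(k, i) = exp(-r*dt) * [p * V(k+1, i) + (1-p) * V(k+1, i+1)]; then take max(V_cont, immediate exercise) for American.
  V(1,0) = exp(-r*dt) * [p*0.000000 + (1-p)*0.430000] = 0.215214; exercise = 0.000000; V(1,0) = max -> 0.215214
  V(1,1) = exp(-r*dt) * [p*0.430000 + (1-p)*6.881687] = 3.658317; exercise = 3.754564; V(1,1) = max -> 3.754564
  V(0,0) = exp(-r*dt) * [p*0.215214 + (1-p)*3.754564] = 1.986281; exercise = 0.430000; V(0,0) = max -> 1.986281

Answer: Price = V(0,0) = 1.9863


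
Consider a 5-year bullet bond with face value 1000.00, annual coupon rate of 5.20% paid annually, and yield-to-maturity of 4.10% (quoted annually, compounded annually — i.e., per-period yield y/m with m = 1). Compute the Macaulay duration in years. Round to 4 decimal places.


Coupon per period c = face * coupon_rate / m = 52.000000
Periods per year m = 1; per-period yield y/m = 0.041000
Number of cashflows N = 5
Cashflows (t years, CF_t, discount factor 1/(1+y/m)^(m*t), PV):
  t = 1.0000: CF_t = 52.000000, DF = 0.960615, PV = 49.951969
  t = 2.0000: CF_t = 52.000000, DF = 0.922781, PV = 47.984601
  t = 3.0000: CF_t = 52.000000, DF = 0.886437, PV = 46.094717
  t = 4.0000: CF_t = 52.000000, DF = 0.851524, PV = 44.279267
  t = 5.0000: CF_t = 1052.000000, DF = 0.817987, PV = 860.522227
Price P = sum_t PV_t = 1048.832781
Macaulay numerator sum_t t * PV_t:
  t * PV_t at t = 1.0000: 49.951969
  t * PV_t at t = 2.0000: 95.969201
  t * PV_t at t = 3.0000: 138.284152
  t * PV_t at t = 4.0000: 177.117069
  t * PV_t at t = 5.0000: 4302.611133
Macaulay duration D = (sum_t t * PV_t) / P = 4763.933524 / 1048.832781 = 4.542129

Answer: Macaulay duration = 4.5421 years


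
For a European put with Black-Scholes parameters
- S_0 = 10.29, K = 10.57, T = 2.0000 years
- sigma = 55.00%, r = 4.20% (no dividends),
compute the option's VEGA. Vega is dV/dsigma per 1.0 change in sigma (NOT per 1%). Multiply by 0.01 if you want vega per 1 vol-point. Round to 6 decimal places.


d1 = 0.4623870879; d2 = -0.3154303714
phi(d1) = 0.3584954027; exp(-qT) = 1.0000000000; exp(-rT) = 0.9194312561
Vega = S * exp(-qT) * phi(d1) * sqrt(T) = 10.2900 * 1.0000000000 * 0.3584954027 * 1.4142135624 = 5.216917

Answer: Vega = 5.216917


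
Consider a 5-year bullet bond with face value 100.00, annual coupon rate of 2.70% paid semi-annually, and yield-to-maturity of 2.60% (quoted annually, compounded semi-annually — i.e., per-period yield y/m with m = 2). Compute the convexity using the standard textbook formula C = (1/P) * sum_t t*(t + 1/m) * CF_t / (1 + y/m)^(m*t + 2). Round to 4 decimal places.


Coupon per period c = face * coupon_rate / m = 1.350000
Periods per year m = 2; per-period yield y/m = 0.013000
Number of cashflows N = 10
Cashflows (t years, CF_t, discount factor 1/(1+y/m)^(m*t), PV):
  t = 0.5000: CF_t = 1.350000, DF = 0.987167, PV = 1.332675
  t = 1.0000: CF_t = 1.350000, DF = 0.974498, PV = 1.315573
  t = 1.5000: CF_t = 1.350000, DF = 0.961992, PV = 1.298690
  t = 2.0000: CF_t = 1.350000, DF = 0.949647, PV = 1.282024
  t = 2.5000: CF_t = 1.350000, DF = 0.937460, PV = 1.265571
  t = 3.0000: CF_t = 1.350000, DF = 0.925429, PV = 1.249330
  t = 3.5000: CF_t = 1.350000, DF = 0.913553, PV = 1.233297
  t = 4.0000: CF_t = 1.350000, DF = 0.901829, PV = 1.217470
  t = 4.5000: CF_t = 1.350000, DF = 0.890256, PV = 1.201846
  t = 5.0000: CF_t = 101.350000, DF = 0.878831, PV = 89.069558
Price P = sum_t PV_t = 100.466033
Convexity numerator sum_t t*(t + 1/m) * CF_t / (1+y/m)^(m*t + 2):
  t = 0.5000: term = 0.649345
  t = 1.0000: term = 1.923035
  t = 1.5000: term = 3.796713
  t = 2.0000: term = 6.246649
  t = 2.5000: term = 9.249727
  t = 3.0000: term = 12.783433
  t = 3.5000: term = 16.825842
  t = 4.0000: term = 21.355602
  t = 4.5000: term = 26.351928
  t = 5.0000: term = 2386.948795
Convexity = (1/P) * sum = 2486.131068 / 100.466033 = 24.745986

Answer: Convexity = 24.7460


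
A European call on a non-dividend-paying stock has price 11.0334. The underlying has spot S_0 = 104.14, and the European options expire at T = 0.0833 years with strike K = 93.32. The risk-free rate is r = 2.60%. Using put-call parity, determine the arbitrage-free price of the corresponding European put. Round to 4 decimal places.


Put-call parity: C - P = S_0 * exp(-qT) - K * exp(-rT).
S_0 * exp(-qT) = 104.1400 * 1.00000000 = 104.14000000
K * exp(-rT) = 93.3200 * 0.99783654 = 93.11810625
P = C - S*exp(-qT) + K*exp(-rT)
P = 11.0334 - 104.14000000 + 93.11810625 = 0.0115

Answer: Put price = 0.0115


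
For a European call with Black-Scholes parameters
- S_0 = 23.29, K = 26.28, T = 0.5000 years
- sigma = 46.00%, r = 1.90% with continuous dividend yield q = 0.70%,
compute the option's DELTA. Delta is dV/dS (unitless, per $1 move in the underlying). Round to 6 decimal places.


d1 = -0.1902551027; d2 = -0.5155242221
phi(d1) = 0.3917869682; exp(-qT) = 0.9965061179; exp(-rT) = 0.9905449824
N(d1) = 0.4245546169
Delta = exp(-qT) * N(d1) = 0.9965061179 * 0.4245546169 = 0.423071

Answer: Delta = 0.423071


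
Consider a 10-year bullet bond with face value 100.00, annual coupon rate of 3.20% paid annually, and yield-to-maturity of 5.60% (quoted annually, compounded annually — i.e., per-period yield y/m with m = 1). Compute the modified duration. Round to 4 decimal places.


Answer: Modified duration = 8.0981

Derivation:
Coupon per period c = face * coupon_rate / m = 3.200000
Periods per year m = 1; per-period yield y/m = 0.056000
Number of cashflows N = 10
Cashflows (t years, CF_t, discount factor 1/(1+y/m)^(m*t), PV):
  t = 1.0000: CF_t = 3.200000, DF = 0.946970, PV = 3.030303
  t = 2.0000: CF_t = 3.200000, DF = 0.896752, PV = 2.869605
  t = 3.0000: CF_t = 3.200000, DF = 0.849197, PV = 2.717429
  t = 4.0000: CF_t = 3.200000, DF = 0.804163, PV = 2.573323
  t = 5.0000: CF_t = 3.200000, DF = 0.761518, PV = 2.436859
  t = 6.0000: CF_t = 3.200000, DF = 0.721135, PV = 2.307632
  t = 7.0000: CF_t = 3.200000, DF = 0.682893, PV = 2.185257
  t = 8.0000: CF_t = 3.200000, DF = 0.646679, PV = 2.069372
  t = 9.0000: CF_t = 3.200000, DF = 0.612385, PV = 1.959633
  t = 10.0000: CF_t = 103.200000, DF = 0.579910, PV = 59.846742
Price P = sum_t PV_t = 81.996155
First compute Macaulay numerator sum_t t * PV_t:
  t * PV_t at t = 1.0000: 3.030303
  t * PV_t at t = 2.0000: 5.739210
  t * PV_t at t = 3.0000: 8.152287
  t * PV_t at t = 4.0000: 10.293292
  t * PV_t at t = 5.0000: 12.184295
  t * PV_t at t = 6.0000: 13.845789
  t * PV_t at t = 7.0000: 15.296800
  t * PV_t at t = 8.0000: 16.554978
  t * PV_t at t = 9.0000: 17.636696
  t * PV_t at t = 10.0000: 598.467423
Macaulay duration D = 701.201074 / 81.996155 = 8.551634
Modified duration = D / (1 + y/m) = 8.551634 / (1 + 0.056000) = 8.098138


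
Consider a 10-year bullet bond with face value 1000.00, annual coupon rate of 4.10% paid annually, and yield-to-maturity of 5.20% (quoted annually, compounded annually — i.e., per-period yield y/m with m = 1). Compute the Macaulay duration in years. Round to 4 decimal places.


Answer: Macaulay duration = 8.3169 years

Derivation:
Coupon per period c = face * coupon_rate / m = 41.000000
Periods per year m = 1; per-period yield y/m = 0.052000
Number of cashflows N = 10
Cashflows (t years, CF_t, discount factor 1/(1+y/m)^(m*t), PV):
  t = 1.0000: CF_t = 41.000000, DF = 0.950570, PV = 38.973384
  t = 2.0000: CF_t = 41.000000, DF = 0.903584, PV = 37.046943
  t = 3.0000: CF_t = 41.000000, DF = 0.858920, PV = 35.215725
  t = 4.0000: CF_t = 41.000000, DF = 0.816464, PV = 33.475024
  t = 5.0000: CF_t = 41.000000, DF = 0.776106, PV = 31.820365
  t = 6.0000: CF_t = 41.000000, DF = 0.737744, PV = 30.247495
  t = 7.0000: CF_t = 41.000000, DF = 0.701277, PV = 28.752372
  t = 8.0000: CF_t = 41.000000, DF = 0.666613, PV = 27.331152
  t = 9.0000: CF_t = 41.000000, DF = 0.633663, PV = 25.980183
  t = 10.0000: CF_t = 1041.000000, DF = 0.602341, PV = 627.037235
Price P = sum_t PV_t = 915.879879
Macaulay numerator sum_t t * PV_t:
  t * PV_t at t = 1.0000: 38.973384
  t * PV_t at t = 2.0000: 74.093886
  t * PV_t at t = 3.0000: 105.647176
  t * PV_t at t = 4.0000: 133.900096
  t * PV_t at t = 5.0000: 159.101825
  t * PV_t at t = 6.0000: 181.484972
  t * PV_t at t = 7.0000: 201.266604
  t * PV_t at t = 8.0000: 218.649216
  t * PV_t at t = 9.0000: 233.821643
  t * PV_t at t = 10.0000: 6270.372354
Macaulay duration D = (sum_t t * PV_t) / P = 7617.311156 / 915.879879 = 8.316933


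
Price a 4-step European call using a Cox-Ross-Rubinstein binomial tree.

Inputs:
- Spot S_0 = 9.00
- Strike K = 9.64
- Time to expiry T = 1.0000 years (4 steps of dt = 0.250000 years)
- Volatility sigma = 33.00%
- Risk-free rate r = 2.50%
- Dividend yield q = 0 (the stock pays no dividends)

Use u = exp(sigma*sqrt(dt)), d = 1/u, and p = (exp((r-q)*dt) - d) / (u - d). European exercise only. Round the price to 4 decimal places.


Answer: Price = V(0,0) = 1.0345

Derivation:
dt = T/N = 0.250000
u = exp(sigma*sqrt(dt)) = 1.179393; d = 1/u = 0.847894
p = (exp((r-q)*dt) - d) / (u - d) = 0.477756
Discount per step: exp(-r*dt) = 0.993769
Stock lattice S(k, i) with i counting down-moves:
  k=0: S(0,0) = 9.0000
  k=1: S(1,0) = 10.6145; S(1,1) = 7.6310
  k=2: S(2,0) = 12.5187; S(2,1) = 9.0000; S(2,2) = 6.4703
  k=3: S(3,0) = 14.7645; S(3,1) = 10.6145; S(3,2) = 7.6310; S(3,3) = 5.4861
  k=4: S(4,0) = 17.4131; S(4,1) = 12.5187; S(4,2) = 9.0000; S(4,3) = 6.4703; S(4,4) = 4.6517
Terminal payoffs V(N, i) = max(S_T - K, 0):
  V(4,0) = 7.773131; V(4,1) = 2.878713; V(4,2) = 0.000000; V(4,3) = 0.000000; V(4,4) = 0.000000
Backward induction: V(k, i) = exp(-r*dt) * [p * V(k+1, i) + (1-p) * V(k+1, i+1)].
  V(3,0) = exp(-r*dt) * [p*7.773131 + (1-p)*2.878713] = 5.184546
  V(3,1) = exp(-r*dt) * [p*2.878713 + (1-p)*0.000000] = 1.366754
  V(3,2) = exp(-r*dt) * [p*0.000000 + (1-p)*0.000000] = 0.000000
  V(3,3) = exp(-r*dt) * [p*0.000000 + (1-p)*0.000000] = 0.000000
  V(2,0) = exp(-r*dt) * [p*5.184546 + (1-p)*1.366754] = 3.170848
  V(2,1) = exp(-r*dt) * [p*1.366754 + (1-p)*0.000000] = 0.648907
  V(2,2) = exp(-r*dt) * [p*0.000000 + (1-p)*0.000000] = 0.000000
  V(1,0) = exp(-r*dt) * [p*3.170848 + (1-p)*0.648907] = 1.842229
  V(1,1) = exp(-r*dt) * [p*0.648907 + (1-p)*0.000000] = 0.308088
  V(0,0) = exp(-r*dt) * [p*1.842229 + (1-p)*0.308088] = 1.034547


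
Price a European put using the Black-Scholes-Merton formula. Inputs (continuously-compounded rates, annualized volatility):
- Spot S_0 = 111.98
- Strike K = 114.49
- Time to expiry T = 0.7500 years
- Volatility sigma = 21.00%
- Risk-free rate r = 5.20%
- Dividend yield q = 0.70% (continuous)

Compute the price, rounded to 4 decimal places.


d1 = (ln(S/K) + (r - q + 0.5*sigma^2) * T) / (sigma * sqrt(T)) = 0.15462156
d2 = d1 - sigma * sqrt(T) = -0.02724378
exp(-rT) = 0.96175071; exp(-qT) = 0.99476376
P = K * exp(-rT) * N(-d2) - S_0 * exp(-qT) * N(-d1)
N(-d1) = 0.43855984; N(-d2) = 0.51086735
P = 114.4900 * 0.96175071 * 0.51086735 - 111.9800 * 0.99476376 * 0.43855984 = 7.3993

Answer: Price = 7.3993


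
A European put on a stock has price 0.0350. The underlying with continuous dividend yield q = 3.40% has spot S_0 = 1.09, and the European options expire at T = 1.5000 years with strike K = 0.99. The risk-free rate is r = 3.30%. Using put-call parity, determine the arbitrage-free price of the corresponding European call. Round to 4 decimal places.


Answer: Call price = 0.1286

Derivation:
Put-call parity: C - P = S_0 * exp(-qT) - K * exp(-rT).
S_0 * exp(-qT) = 1.0900 * 0.95027867 = 1.03580375
K * exp(-rT) = 0.9900 * 0.95170516 = 0.94218811
C = P + S*exp(-qT) - K*exp(-rT)
C = 0.0350 + 1.03580375 - 0.94218811 = 0.1286


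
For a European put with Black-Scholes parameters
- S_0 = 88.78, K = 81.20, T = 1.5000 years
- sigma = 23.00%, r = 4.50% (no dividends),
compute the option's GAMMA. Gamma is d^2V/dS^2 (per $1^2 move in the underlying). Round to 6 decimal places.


Answer: Gamma = 0.012510

Derivation:
d1 = 0.6972921705; d2 = 0.4156008501
phi(d1) = 0.3128452190; exp(-qT) = 1.0000000000; exp(-rT) = 0.9347277206
Gamma = exp(-qT) * phi(d1) / (S * sigma * sqrt(T)) = 1.0000000000 * 0.3128452190 / (88.7800 * 0.2300 * 1.2247448714) = 0.012510


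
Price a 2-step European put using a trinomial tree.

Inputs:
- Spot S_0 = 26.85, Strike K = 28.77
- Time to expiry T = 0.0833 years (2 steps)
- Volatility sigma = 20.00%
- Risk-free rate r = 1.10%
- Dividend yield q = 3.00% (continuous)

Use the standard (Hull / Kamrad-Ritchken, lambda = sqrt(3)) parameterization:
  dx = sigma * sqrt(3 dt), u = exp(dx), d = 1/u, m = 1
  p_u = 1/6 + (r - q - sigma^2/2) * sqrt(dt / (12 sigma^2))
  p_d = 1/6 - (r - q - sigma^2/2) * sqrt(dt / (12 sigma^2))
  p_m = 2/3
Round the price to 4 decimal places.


dt = T/N = 0.041650; dx = sigma*sqrt(3*dt) = 0.070697
u = exp(dx) = 1.073255; d = 1/u = 0.931745
p_u = 0.155178, p_m = 0.666667, p_d = 0.178155
Discount per step: exp(-r*dt) = 0.999542
Stock lattice S(k, j) with j the centered position index:
  k=0: S(0,+0) = 26.8500
  k=1: S(1,-1) = 25.0173; S(1,+0) = 26.8500; S(1,+1) = 28.8169
  k=2: S(2,-2) = 23.3098; S(2,-1) = 25.0173; S(2,+0) = 26.8500; S(2,+1) = 28.8169; S(2,+2) = 30.9279
Terminal payoffs V(N, j) = max(K - S_T, 0):
  V(2,-2) = 5.460226; V(2,-1) = 3.752657; V(2,+0) = 1.920000; V(2,+1) = 0.000000; V(2,+2) = 0.000000
Backward induction: V(k, j) = exp(-r*dt) * [p_u * V(k+1, j+1) + p_m * V(k+1, j) + p_d * V(k+1, j-1)]
  V(1,-1) = exp(-r*dt) * [p_u*1.920000 + p_m*3.752657 + p_d*5.460226] = 3.770752
  V(1,+0) = exp(-r*dt) * [p_u*0.000000 + p_m*1.920000 + p_d*3.752657] = 1.947662
  V(1,+1) = exp(-r*dt) * [p_u*0.000000 + p_m*0.000000 + p_d*1.920000] = 0.341901
  V(0,+0) = exp(-r*dt) * [p_u*0.341901 + p_m*1.947662 + p_d*3.770752] = 2.022348

Answer: Price = V(0,0) = 2.0223


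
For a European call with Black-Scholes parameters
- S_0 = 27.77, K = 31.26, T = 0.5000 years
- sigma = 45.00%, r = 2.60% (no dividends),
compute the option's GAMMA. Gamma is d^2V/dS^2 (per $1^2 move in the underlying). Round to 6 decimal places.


Answer: Gamma = 0.044484

Derivation:
d1 = -0.1720878661; d2 = -0.4902859176
phi(d1) = 0.3930786146; exp(-qT) = 1.0000000000; exp(-rT) = 0.9870841350
Gamma = exp(-qT) * phi(d1) / (S * sigma * sqrt(T)) = 1.0000000000 * 0.3930786146 / (27.7700 * 0.4500 * 0.7071067812) = 0.044484


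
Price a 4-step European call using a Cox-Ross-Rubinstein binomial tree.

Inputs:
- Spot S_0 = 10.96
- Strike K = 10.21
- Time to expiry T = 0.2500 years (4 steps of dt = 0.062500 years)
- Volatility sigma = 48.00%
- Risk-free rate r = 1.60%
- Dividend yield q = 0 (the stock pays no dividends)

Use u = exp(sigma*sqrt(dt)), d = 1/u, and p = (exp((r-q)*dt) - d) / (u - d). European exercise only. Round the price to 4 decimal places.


dt = T/N = 0.062500
u = exp(sigma*sqrt(dt)) = 1.127497; d = 1/u = 0.886920
p = (exp((r-q)*dt) - d) / (u - d) = 0.474195
Discount per step: exp(-r*dt) = 0.999000
Stock lattice S(k, i) with i counting down-moves:
  k=0: S(0,0) = 10.9600
  k=1: S(1,0) = 12.3574; S(1,1) = 9.7206
  k=2: S(2,0) = 13.9329; S(2,1) = 10.9600; S(2,2) = 8.6214
  k=3: S(3,0) = 15.7093; S(3,1) = 12.3574; S(3,2) = 9.7206; S(3,3) = 7.6465
  k=4: S(4,0) = 17.7122; S(4,1) = 13.9329; S(4,2) = 10.9600; S(4,3) = 8.6214; S(4,4) = 6.7819
Terminal payoffs V(N, i) = max(S_T - K, 0):
  V(4,0) = 7.502175; V(4,1) = 3.722891; V(4,2) = 0.750000; V(4,3) = 0.000000; V(4,4) = 0.000000
Backward induction: V(k, i) = exp(-r*dt) * [p * V(k+1, i) + (1-p) * V(k+1, i+1)].
  V(3,0) = exp(-r*dt) * [p*7.502175 + (1-p)*3.722891] = 5.509495
  V(3,1) = exp(-r*dt) * [p*3.722891 + (1-p)*0.750000] = 2.157570
  V(3,2) = exp(-r*dt) * [p*0.750000 + (1-p)*0.000000] = 0.355291
  V(3,3) = exp(-r*dt) * [p*0.000000 + (1-p)*0.000000] = 0.000000
  V(2,0) = exp(-r*dt) * [p*5.509495 + (1-p)*2.157570] = 3.743290
  V(2,1) = exp(-r*dt) * [p*2.157570 + (1-p)*0.355291] = 1.208713
  V(2,2) = exp(-r*dt) * [p*0.355291 + (1-p)*0.000000] = 0.168309
  V(1,0) = exp(-r*dt) * [p*3.743290 + (1-p)*1.208713] = 2.408187
  V(1,1) = exp(-r*dt) * [p*1.208713 + (1-p)*0.168309] = 0.661001
  V(0,0) = exp(-r*dt) * [p*2.408187 + (1-p)*0.661001] = 1.488019

Answer: Price = V(0,0) = 1.4880


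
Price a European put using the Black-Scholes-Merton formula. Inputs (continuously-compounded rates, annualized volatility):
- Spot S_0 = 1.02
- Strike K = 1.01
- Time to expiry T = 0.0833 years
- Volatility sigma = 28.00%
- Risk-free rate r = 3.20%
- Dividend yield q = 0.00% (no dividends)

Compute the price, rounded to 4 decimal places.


Answer: Price = 0.0267

Derivation:
d1 = (ln(S/K) + (r - q + 0.5*sigma^2) * T) / (sigma * sqrt(T)) = 0.19530622
d2 = d1 - sigma * sqrt(T) = 0.11449335
exp(-rT) = 0.99733795; exp(-qT) = 1.00000000
P = K * exp(-rT) * N(-d2) - S_0 * exp(-qT) * N(-d1)
N(-d1) = 0.42257661; N(-d2) = 0.45442336
P = 1.0100 * 0.99733795 * 0.45442336 - 1.0200 * 1.00000000 * 0.42257661 = 0.0267


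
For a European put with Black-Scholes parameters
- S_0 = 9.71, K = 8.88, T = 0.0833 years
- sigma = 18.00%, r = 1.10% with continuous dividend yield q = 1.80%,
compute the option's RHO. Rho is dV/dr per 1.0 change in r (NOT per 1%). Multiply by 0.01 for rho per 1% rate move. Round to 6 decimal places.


Answer: Rho = -0.034150

Derivation:
d1 = 1.7347280756; d2 = 1.6827769447
phi(d1) = 0.0886039109; exp(-qT) = 0.9985017235; exp(-rT) = 0.9990841197
N(-d2) = 0.0462091399
Rho = -K*T*exp(-rT)*N(-d2) = -8.8800 * 0.0833 * 0.9990841197 * 0.0462091399 = -0.034150


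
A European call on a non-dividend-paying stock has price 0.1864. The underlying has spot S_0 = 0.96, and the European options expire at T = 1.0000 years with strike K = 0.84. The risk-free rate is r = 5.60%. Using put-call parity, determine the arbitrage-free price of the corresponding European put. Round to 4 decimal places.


Put-call parity: C - P = S_0 * exp(-qT) - K * exp(-rT).
S_0 * exp(-qT) = 0.9600 * 1.00000000 = 0.96000000
K * exp(-rT) = 0.8400 * 0.94553914 = 0.79425287
P = C - S*exp(-qT) + K*exp(-rT)
P = 0.1864 - 0.96000000 + 0.79425287 = 0.0207

Answer: Put price = 0.0207


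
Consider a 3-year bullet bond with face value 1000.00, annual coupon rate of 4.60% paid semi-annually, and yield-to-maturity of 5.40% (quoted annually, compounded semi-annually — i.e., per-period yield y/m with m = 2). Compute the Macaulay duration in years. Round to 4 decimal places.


Answer: Macaulay duration = 2.8342 years

Derivation:
Coupon per period c = face * coupon_rate / m = 23.000000
Periods per year m = 2; per-period yield y/m = 0.027000
Number of cashflows N = 6
Cashflows (t years, CF_t, discount factor 1/(1+y/m)^(m*t), PV):
  t = 0.5000: CF_t = 23.000000, DF = 0.973710, PV = 22.395326
  t = 1.0000: CF_t = 23.000000, DF = 0.948111, PV = 21.806549
  t = 1.5000: CF_t = 23.000000, DF = 0.923185, PV = 21.233252
  t = 2.0000: CF_t = 23.000000, DF = 0.898914, PV = 20.675026
  t = 2.5000: CF_t = 23.000000, DF = 0.875282, PV = 20.131476
  t = 3.0000: CF_t = 1023.000000, DF = 0.852270, PV = 871.872485
Price P = sum_t PV_t = 978.114114
Macaulay numerator sum_t t * PV_t:
  t * PV_t at t = 0.5000: 11.197663
  t * PV_t at t = 1.0000: 21.806549
  t * PV_t at t = 1.5000: 31.849877
  t * PV_t at t = 2.0000: 41.350052
  t * PV_t at t = 2.5000: 50.328690
  t * PV_t at t = 3.0000: 2615.617455
Macaulay duration D = (sum_t t * PV_t) / P = 2772.150286 / 978.114114 = 2.834179


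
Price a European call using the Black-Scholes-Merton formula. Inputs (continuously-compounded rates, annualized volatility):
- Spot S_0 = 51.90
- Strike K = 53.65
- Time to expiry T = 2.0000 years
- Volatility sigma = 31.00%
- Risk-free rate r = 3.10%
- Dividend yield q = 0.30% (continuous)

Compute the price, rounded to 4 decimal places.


d1 = (ln(S/K) + (r - q + 0.5*sigma^2) * T) / (sigma * sqrt(T)) = 0.27129479
d2 = d1 - sigma * sqrt(T) = -0.16711141
exp(-rT) = 0.93988289; exp(-qT) = 0.99401796
C = S_0 * exp(-qT) * N(d1) - K * exp(-rT) * N(d2)
N(d1) = 0.60691785; N(d2) = 0.43364119
C = 51.9000 * 0.99401796 * 0.60691785 - 53.6500 * 0.93988289 * 0.43364119 = 9.4444

Answer: Price = 9.4444


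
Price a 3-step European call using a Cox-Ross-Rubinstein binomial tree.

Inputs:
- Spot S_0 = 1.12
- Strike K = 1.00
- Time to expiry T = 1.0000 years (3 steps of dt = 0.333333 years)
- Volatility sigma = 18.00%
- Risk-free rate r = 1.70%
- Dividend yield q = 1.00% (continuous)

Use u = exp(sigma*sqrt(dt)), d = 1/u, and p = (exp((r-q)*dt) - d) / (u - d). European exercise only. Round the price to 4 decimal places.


Answer: Price = V(0,0) = 0.1498

Derivation:
dt = T/N = 0.333333
u = exp(sigma*sqrt(dt)) = 1.109515; d = 1/u = 0.901295
p = (exp((r-q)*dt) - d) / (u - d) = 0.485262
Discount per step: exp(-r*dt) = 0.994349
Stock lattice S(k, i) with i counting down-moves:
  k=0: S(0,0) = 1.1200
  k=1: S(1,0) = 1.2427; S(1,1) = 1.0095
  k=2: S(2,0) = 1.3787; S(2,1) = 1.1200; S(2,2) = 0.9098
  k=3: S(3,0) = 1.5297; S(3,1) = 1.2427; S(3,2) = 1.0095; S(3,3) = 0.8200
Terminal payoffs V(N, i) = max(S_T - K, 0):
  V(3,0) = 0.529740; V(3,1) = 0.242657; V(3,2) = 0.009450; V(3,3) = 0.000000
Backward induction: V(k, i) = exp(-r*dt) * [p * V(k+1, i) + (1-p) * V(k+1, i+1)].
  V(2,0) = exp(-r*dt) * [p*0.529740 + (1-p)*0.242657] = 0.379809
  V(2,1) = exp(-r*dt) * [p*0.242657 + (1-p)*0.009450] = 0.121924
  V(2,2) = exp(-r*dt) * [p*0.009450 + (1-p)*0.000000] = 0.004560
  V(1,0) = exp(-r*dt) * [p*0.379809 + (1-p)*0.121924] = 0.245669
  V(1,1) = exp(-r*dt) * [p*0.121924 + (1-p)*0.004560] = 0.061164
  V(0,0) = exp(-r*dt) * [p*0.245669 + (1-p)*0.061164] = 0.149846


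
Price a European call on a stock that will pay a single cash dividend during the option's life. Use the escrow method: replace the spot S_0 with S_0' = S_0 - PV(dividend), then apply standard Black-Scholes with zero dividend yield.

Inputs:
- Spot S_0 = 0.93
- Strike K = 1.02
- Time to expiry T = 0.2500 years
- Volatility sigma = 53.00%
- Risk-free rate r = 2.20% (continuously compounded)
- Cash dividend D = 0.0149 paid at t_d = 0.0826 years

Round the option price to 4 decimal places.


PV(D) = D * exp(-r * t_d) = 0.0149 * 0.99818445 = 0.01487295
S_0' = S_0 - PV(D) = 0.9300 - 0.01487295 = 0.91512705
d1 = (ln(S_0'/K) + (r + sigma^2/2)*T) / (sigma*sqrt(T)) = -0.25616036
d2 = d1 - sigma*sqrt(T) = -0.52116036
exp(-rT) = 0.99451510
N(d1) = 0.39891351; N(d2) = 0.30112753
C = S_0' * N(d1) - K * exp(-rT) * N(d2) = 0.91512705 * 0.39891351 - 1.0200 * 0.99451510 * 0.30112753 = 0.0596

Answer: Price = 0.0596


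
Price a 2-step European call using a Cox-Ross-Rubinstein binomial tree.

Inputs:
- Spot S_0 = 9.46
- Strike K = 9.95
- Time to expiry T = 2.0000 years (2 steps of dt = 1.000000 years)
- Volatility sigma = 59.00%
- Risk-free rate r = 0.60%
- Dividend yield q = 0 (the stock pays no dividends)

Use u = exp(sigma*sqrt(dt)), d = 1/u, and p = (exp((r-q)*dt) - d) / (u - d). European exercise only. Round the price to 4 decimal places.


Answer: Price = V(0,0) = 2.6897

Derivation:
dt = T/N = 1.000000
u = exp(sigma*sqrt(dt)) = 1.803988; d = 1/u = 0.554327
p = (exp((r-q)*dt) - d) / (u - d) = 0.361451
Discount per step: exp(-r*dt) = 0.994018
Stock lattice S(k, i) with i counting down-moves:
  k=0: S(0,0) = 9.4600
  k=1: S(1,0) = 17.0657; S(1,1) = 5.2439
  k=2: S(2,0) = 30.7864; S(2,1) = 9.4600; S(2,2) = 2.9069
Terminal payoffs V(N, i) = max(S_T - K, 0):
  V(2,0) = 20.836380; V(2,1) = 0.000000; V(2,2) = 0.000000
Backward induction: V(k, i) = exp(-r*dt) * [p * V(k+1, i) + (1-p) * V(k+1, i+1)].
  V(1,0) = exp(-r*dt) * [p*20.836380 + (1-p)*0.000000] = 7.486269
  V(1,1) = exp(-r*dt) * [p*0.000000 + (1-p)*0.000000] = 0.000000
  V(0,0) = exp(-r*dt) * [p*7.486269 + (1-p)*0.000000] = 2.689730


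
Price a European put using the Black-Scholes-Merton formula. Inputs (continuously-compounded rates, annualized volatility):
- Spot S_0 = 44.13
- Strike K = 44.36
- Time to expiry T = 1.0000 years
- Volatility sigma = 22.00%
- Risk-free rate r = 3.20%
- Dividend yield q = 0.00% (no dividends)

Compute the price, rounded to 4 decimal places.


Answer: Price = 3.2589

Derivation:
d1 = (ln(S/K) + (r - q + 0.5*sigma^2) * T) / (sigma * sqrt(T)) = 0.23182573
d2 = d1 - sigma * sqrt(T) = 0.01182573
exp(-rT) = 0.96850658; exp(-qT) = 1.00000000
P = K * exp(-rT) * N(-d2) - S_0 * exp(-qT) * N(-d1)
N(-d1) = 0.40833669; N(-d2) = 0.49528233
P = 44.3600 * 0.96850658 * 0.49528233 - 44.1300 * 1.00000000 * 0.40833669 = 3.2589


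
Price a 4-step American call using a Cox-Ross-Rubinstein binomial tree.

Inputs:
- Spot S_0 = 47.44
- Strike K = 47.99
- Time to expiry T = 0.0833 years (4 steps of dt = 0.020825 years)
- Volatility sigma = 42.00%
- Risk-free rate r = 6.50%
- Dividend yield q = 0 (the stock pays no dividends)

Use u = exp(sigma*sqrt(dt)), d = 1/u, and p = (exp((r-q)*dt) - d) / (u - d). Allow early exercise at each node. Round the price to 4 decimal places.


dt = T/N = 0.020825
u = exp(sigma*sqrt(dt)) = 1.062484; d = 1/u = 0.941191
p = (exp((r-q)*dt) - d) / (u - d) = 0.496020
Discount per step: exp(-r*dt) = 0.998647
Stock lattice S(k, i) with i counting down-moves:
  k=0: S(0,0) = 47.4400
  k=1: S(1,0) = 50.4042; S(1,1) = 44.6501
  k=2: S(2,0) = 53.5537; S(2,1) = 47.4400; S(2,2) = 42.0242
  k=3: S(3,0) = 56.9000; S(3,1) = 50.4042; S(3,2) = 44.6501; S(3,3) = 39.5528
  k=4: S(4,0) = 60.4553; S(4,1) = 53.5537; S(4,2) = 47.4400; S(4,3) = 42.0242; S(4,4) = 37.2267
Terminal payoffs V(N, i) = max(S_T - K, 0):
  V(4,0) = 12.465307; V(4,1) = 5.563709; V(4,2) = 0.000000; V(4,3) = 0.000000; V(4,4) = 0.000000
Backward induction: V(k, i) = exp(-r*dt) * [p * V(k+1, i) + (1-p) * V(k+1, i+1)]; then take max(V_cont, immediate exercise) for American.
  V(3,0) = exp(-r*dt) * [p*12.465307 + (1-p)*5.563709] = 8.974881; exercise = 8.909964; V(3,0) = max -> 8.974881
  V(3,1) = exp(-r*dt) * [p*5.563709 + (1-p)*0.000000] = 2.755976; exercise = 2.414245; V(3,1) = max -> 2.755976
  V(3,2) = exp(-r*dt) * [p*0.000000 + (1-p)*0.000000] = 0.000000; exercise = 0.000000; V(3,2) = max -> 0.000000
  V(3,3) = exp(-r*dt) * [p*0.000000 + (1-p)*0.000000] = 0.000000; exercise = 0.000000; V(3,3) = max -> 0.000000
  V(2,0) = exp(-r*dt) * [p*8.974881 + (1-p)*2.755976] = 5.832775; exercise = 5.563709; V(2,0) = max -> 5.832775
  V(2,1) = exp(-r*dt) * [p*2.755976 + (1-p)*0.000000] = 1.365169; exercise = 0.000000; V(2,1) = max -> 1.365169
  V(2,2) = exp(-r*dt) * [p*0.000000 + (1-p)*0.000000] = 0.000000; exercise = 0.000000; V(2,2) = max -> 0.000000
  V(1,0) = exp(-r*dt) * [p*5.832775 + (1-p)*1.365169] = 3.576345; exercise = 2.414245; V(1,0) = max -> 3.576345
  V(1,1) = exp(-r*dt) * [p*1.365169 + (1-p)*0.000000] = 0.676235; exercise = 0.000000; V(1,1) = max -> 0.676235
  V(0,0) = exp(-r*dt) * [p*3.576345 + (1-p)*0.676235] = 2.111886; exercise = 0.000000; V(0,0) = max -> 2.111886

Answer: Price = V(0,0) = 2.1119


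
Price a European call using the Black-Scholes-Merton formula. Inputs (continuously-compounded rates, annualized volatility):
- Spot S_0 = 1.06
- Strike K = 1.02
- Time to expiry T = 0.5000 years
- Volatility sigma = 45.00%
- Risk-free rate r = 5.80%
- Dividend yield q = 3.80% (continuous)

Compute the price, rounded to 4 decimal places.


Answer: Price = 0.1544

Derivation:
d1 = (ln(S/K) + (r - q + 0.5*sigma^2) * T) / (sigma * sqrt(T)) = 0.31141385
d2 = d1 - sigma * sqrt(T) = -0.00678420
exp(-rT) = 0.97141646; exp(-qT) = 0.98117936
C = S_0 * exp(-qT) * N(d1) - K * exp(-rT) * N(d2)
N(d1) = 0.62225699; N(d2) = 0.49729352
C = 1.0600 * 0.98117936 * 0.62225699 - 1.0200 * 0.97141646 * 0.49729352 = 0.1544


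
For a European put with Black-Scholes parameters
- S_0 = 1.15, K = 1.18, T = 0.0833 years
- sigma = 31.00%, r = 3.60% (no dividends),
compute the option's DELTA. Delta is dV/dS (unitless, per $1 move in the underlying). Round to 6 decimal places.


d1 = -0.2095768342; d2 = -0.2990482263
phi(d1) = 0.3902765229; exp(-qT) = 1.0000000000; exp(-rT) = 0.9970056919
N(-d1) = 0.5830010191
Delta = -exp(-qT) * N(-d1) = -1.0000000000 * 0.5830010191 = -0.583001

Answer: Delta = -0.583001


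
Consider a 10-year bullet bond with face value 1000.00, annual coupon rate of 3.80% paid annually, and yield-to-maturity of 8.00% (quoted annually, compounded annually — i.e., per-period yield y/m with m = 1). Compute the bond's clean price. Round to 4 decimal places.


Coupon per period c = face * coupon_rate / m = 38.000000
Periods per year m = 1; per-period yield y/m = 0.080000
Number of cashflows N = 10
Cashflows (t years, CF_t, discount factor 1/(1+y/m)^(m*t), PV):
  t = 1.0000: CF_t = 38.000000, DF = 0.925926, PV = 35.185185
  t = 2.0000: CF_t = 38.000000, DF = 0.857339, PV = 32.578875
  t = 3.0000: CF_t = 38.000000, DF = 0.793832, PV = 30.165625
  t = 4.0000: CF_t = 38.000000, DF = 0.735030, PV = 27.931134
  t = 5.0000: CF_t = 38.000000, DF = 0.680583, PV = 25.862161
  t = 6.0000: CF_t = 38.000000, DF = 0.630170, PV = 23.946446
  t = 7.0000: CF_t = 38.000000, DF = 0.583490, PV = 22.172635
  t = 8.0000: CF_t = 38.000000, DF = 0.540269, PV = 20.530218
  t = 9.0000: CF_t = 38.000000, DF = 0.500249, PV = 19.009461
  t = 10.0000: CF_t = 1038.000000, DF = 0.463193, PV = 480.794841
Price P = sum_t PV_t = 718.176581

Answer: Price = 718.1766


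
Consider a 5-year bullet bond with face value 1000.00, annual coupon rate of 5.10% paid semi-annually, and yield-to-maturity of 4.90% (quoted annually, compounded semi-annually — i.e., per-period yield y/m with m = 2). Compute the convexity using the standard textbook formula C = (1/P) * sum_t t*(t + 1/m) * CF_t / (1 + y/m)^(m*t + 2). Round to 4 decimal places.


Answer: Convexity = 22.5879

Derivation:
Coupon per period c = face * coupon_rate / m = 25.500000
Periods per year m = 2; per-period yield y/m = 0.024500
Number of cashflows N = 10
Cashflows (t years, CF_t, discount factor 1/(1+y/m)^(m*t), PV):
  t = 0.5000: CF_t = 25.500000, DF = 0.976086, PV = 24.890190
  t = 1.0000: CF_t = 25.500000, DF = 0.952744, PV = 24.294964
  t = 1.5000: CF_t = 25.500000, DF = 0.929960, PV = 23.713971
  t = 2.0000: CF_t = 25.500000, DF = 0.907721, PV = 23.146873
  t = 2.5000: CF_t = 25.500000, DF = 0.886013, PV = 22.593336
  t = 3.0000: CF_t = 25.500000, DF = 0.864825, PV = 22.053037
  t = 3.5000: CF_t = 25.500000, DF = 0.844143, PV = 21.525658
  t = 4.0000: CF_t = 25.500000, DF = 0.823957, PV = 21.010891
  t = 4.5000: CF_t = 25.500000, DF = 0.804252, PV = 20.508435
  t = 5.0000: CF_t = 1025.500000, DF = 0.785019, PV = 805.037363
Price P = sum_t PV_t = 1008.774720
Convexity numerator sum_t t*(t + 1/m) * CF_t / (1+y/m)^(m*t + 2):
  t = 0.5000: term = 11.856986
  t = 1.0000: term = 34.720310
  t = 1.5000: term = 67.780009
  t = 2.0000: term = 110.265184
  t = 2.5000: term = 161.442437
  t = 3.0000: term = 220.614360
  t = 3.5000: term = 287.118087
  t = 4.0000: term = 360.323891
  t = 4.5000: term = 439.633834
  t = 5.0000: term = 21092.342055
Convexity = (1/P) * sum = 22786.097153 / 1008.774720 = 22.587895


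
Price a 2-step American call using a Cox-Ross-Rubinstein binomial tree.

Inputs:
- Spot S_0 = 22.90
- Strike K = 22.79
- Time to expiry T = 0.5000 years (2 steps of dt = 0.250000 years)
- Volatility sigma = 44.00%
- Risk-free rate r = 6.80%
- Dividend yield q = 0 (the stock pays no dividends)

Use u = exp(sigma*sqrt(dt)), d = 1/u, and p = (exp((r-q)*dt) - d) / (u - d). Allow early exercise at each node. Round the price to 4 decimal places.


Answer: Price = V(0,0) = 2.9424

Derivation:
dt = T/N = 0.250000
u = exp(sigma*sqrt(dt)) = 1.246077; d = 1/u = 0.802519
p = (exp((r-q)*dt) - d) / (u - d) = 0.483875
Discount per step: exp(-r*dt) = 0.983144
Stock lattice S(k, i) with i counting down-moves:
  k=0: S(0,0) = 22.9000
  k=1: S(1,0) = 28.5352; S(1,1) = 18.3777
  k=2: S(2,0) = 35.5570; S(2,1) = 22.9000; S(2,2) = 14.7484
Terminal payoffs V(N, i) = max(S_T - K, 0):
  V(2,0) = 12.766995; V(2,1) = 0.110000; V(2,2) = 0.000000
Backward induction: V(k, i) = exp(-r*dt) * [p * V(k+1, i) + (1-p) * V(k+1, i+1)]; then take max(V_cont, immediate exercise) for American.
  V(1,0) = exp(-r*dt) * [p*12.766995 + (1-p)*0.110000] = 6.129313; exercise = 5.745157; V(1,0) = max -> 6.129313
  V(1,1) = exp(-r*dt) * [p*0.110000 + (1-p)*0.000000] = 0.052329; exercise = 0.000000; V(1,1) = max -> 0.052329
  V(0,0) = exp(-r*dt) * [p*6.129313 + (1-p)*0.052329] = 2.942380; exercise = 0.110000; V(0,0) = max -> 2.942380


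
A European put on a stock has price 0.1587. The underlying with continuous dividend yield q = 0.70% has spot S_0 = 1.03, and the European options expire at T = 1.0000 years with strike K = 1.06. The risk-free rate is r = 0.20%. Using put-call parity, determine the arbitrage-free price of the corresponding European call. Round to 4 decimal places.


Put-call parity: C - P = S_0 * exp(-qT) - K * exp(-rT).
S_0 * exp(-qT) = 1.0300 * 0.99302444 = 1.02281518
K * exp(-rT) = 1.0600 * 0.99800200 = 1.05788212
C = P + S*exp(-qT) - K*exp(-rT)
C = 0.1587 + 1.02281518 - 1.05788212 = 0.1236

Answer: Call price = 0.1236


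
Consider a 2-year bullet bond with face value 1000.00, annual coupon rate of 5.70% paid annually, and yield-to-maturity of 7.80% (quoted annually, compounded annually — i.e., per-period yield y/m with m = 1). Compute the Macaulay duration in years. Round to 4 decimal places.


Answer: Macaulay duration = 1.9451 years

Derivation:
Coupon per period c = face * coupon_rate / m = 57.000000
Periods per year m = 1; per-period yield y/m = 0.078000
Number of cashflows N = 2
Cashflows (t years, CF_t, discount factor 1/(1+y/m)^(m*t), PV):
  t = 1.0000: CF_t = 57.000000, DF = 0.927644, PV = 52.875696
  t = 2.0000: CF_t = 1057.000000, DF = 0.860523, PV = 909.572802
Price P = sum_t PV_t = 962.448498
Macaulay numerator sum_t t * PV_t:
  t * PV_t at t = 1.0000: 52.875696
  t * PV_t at t = 2.0000: 1819.145604
Macaulay duration D = (sum_t t * PV_t) / P = 1872.021300 / 962.448498 = 1.945061


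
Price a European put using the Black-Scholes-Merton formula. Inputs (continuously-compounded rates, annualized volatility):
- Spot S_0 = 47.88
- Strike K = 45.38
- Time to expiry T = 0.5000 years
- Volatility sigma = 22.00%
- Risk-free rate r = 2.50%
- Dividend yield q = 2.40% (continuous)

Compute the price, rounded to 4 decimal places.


Answer: Price = 1.7802

Derivation:
d1 = (ln(S/K) + (r - q + 0.5*sigma^2) * T) / (sigma * sqrt(T)) = 0.42571943
d2 = d1 - sigma * sqrt(T) = 0.27015594
exp(-rT) = 0.98757780; exp(-qT) = 0.98807171
P = K * exp(-rT) * N(-d2) - S_0 * exp(-qT) * N(-d1)
N(-d1) = 0.33515615; N(-d2) = 0.39352014
P = 45.3800 * 0.98757780 * 0.39352014 - 47.8800 * 0.98807171 * 0.33515615 = 1.7802


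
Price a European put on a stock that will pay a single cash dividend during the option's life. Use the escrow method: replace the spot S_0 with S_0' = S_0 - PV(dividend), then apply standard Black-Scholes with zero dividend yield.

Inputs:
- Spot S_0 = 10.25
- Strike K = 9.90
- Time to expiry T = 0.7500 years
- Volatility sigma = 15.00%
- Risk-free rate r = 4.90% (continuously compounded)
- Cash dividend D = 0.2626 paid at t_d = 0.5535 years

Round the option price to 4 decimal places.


Answer: Price = 0.3117

Derivation:
PV(D) = D * exp(-r * t_d) = 0.2626 * 0.97324299 = 0.25557361
S_0' = S_0 - PV(D) = 10.2500 - 0.25557361 = 9.99442639
d1 = (ln(S_0'/K) + (r + sigma^2/2)*T) / (sigma*sqrt(T)) = 0.42092930
d2 = d1 - sigma*sqrt(T) = 0.29102549
exp(-rT) = 0.96391708
N(-d1) = 0.33690336; N(-d2) = 0.38551591
P = K * exp(-rT) * N(-d2) - S_0' * N(-d1) = 9.9000 * 0.96391708 * 0.38551591 - 9.99442639 * 0.33690336 = 0.3117


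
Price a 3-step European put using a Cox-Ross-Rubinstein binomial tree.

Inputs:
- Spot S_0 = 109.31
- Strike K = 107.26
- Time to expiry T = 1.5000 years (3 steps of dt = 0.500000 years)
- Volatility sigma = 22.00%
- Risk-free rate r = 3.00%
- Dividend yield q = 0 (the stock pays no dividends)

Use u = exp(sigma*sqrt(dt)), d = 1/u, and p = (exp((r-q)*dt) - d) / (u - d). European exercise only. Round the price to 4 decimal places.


dt = T/N = 0.500000
u = exp(sigma*sqrt(dt)) = 1.168316; d = 1/u = 0.855933
p = (exp((r-q)*dt) - d) / (u - d) = 0.509567
Discount per step: exp(-r*dt) = 0.985112
Stock lattice S(k, i) with i counting down-moves:
  k=0: S(0,0) = 109.3100
  k=1: S(1,0) = 127.7086; S(1,1) = 93.5620
  k=2: S(2,0) = 149.2041; S(2,1) = 109.3100; S(2,2) = 80.0828
  k=3: S(3,0) = 174.3175; S(3,1) = 127.7086; S(3,2) = 93.5620; S(3,3) = 68.5455
Terminal payoffs V(N, i) = max(K - S_T, 0):
  V(3,0) = 0.000000; V(3,1) = 0.000000; V(3,2) = 13.697993; V(3,3) = 38.714524
Backward induction: V(k, i) = exp(-r*dt) * [p * V(k+1, i) + (1-p) * V(k+1, i+1)].
  V(2,0) = exp(-r*dt) * [p*0.000000 + (1-p)*0.000000] = 0.000000
  V(2,1) = exp(-r*dt) * [p*0.000000 + (1-p)*13.697993] = 6.617928
  V(2,2) = exp(-r*dt) * [p*13.697993 + (1-p)*38.714524] = 25.580323
  V(1,0) = exp(-r*dt) * [p*0.000000 + (1-p)*6.617928] = 3.197327
  V(1,1) = exp(-r*dt) * [p*6.617928 + (1-p)*25.580323] = 15.680724
  V(0,0) = exp(-r*dt) * [p*3.197327 + (1-p)*15.680724] = 9.180843

Answer: Price = V(0,0) = 9.1808


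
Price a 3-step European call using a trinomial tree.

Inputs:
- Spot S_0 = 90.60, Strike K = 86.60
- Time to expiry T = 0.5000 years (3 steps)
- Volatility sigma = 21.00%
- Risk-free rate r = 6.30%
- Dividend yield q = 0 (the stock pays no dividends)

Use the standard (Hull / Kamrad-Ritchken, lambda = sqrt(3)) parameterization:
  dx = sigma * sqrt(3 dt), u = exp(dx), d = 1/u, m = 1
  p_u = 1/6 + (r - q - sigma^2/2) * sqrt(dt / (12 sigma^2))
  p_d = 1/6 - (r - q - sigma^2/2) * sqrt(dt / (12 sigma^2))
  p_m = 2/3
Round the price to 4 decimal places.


Answer: Price = V(0,0) = 9.2077

Derivation:
dt = T/N = 0.166667; dx = sigma*sqrt(3*dt) = 0.148492
u = exp(dx) = 1.160084; d = 1/u = 0.862007
p_u = 0.189648, p_m = 0.666667, p_d = 0.143686
Discount per step: exp(-r*dt) = 0.989555
Stock lattice S(k, j) with j the centered position index:
  k=0: S(0,+0) = 90.6000
  k=1: S(1,-1) = 78.0978; S(1,+0) = 90.6000; S(1,+1) = 105.1036
  k=2: S(2,-2) = 67.3208; S(2,-1) = 78.0978; S(2,+0) = 90.6000; S(2,+1) = 105.1036; S(2,+2) = 121.9290
  k=3: S(3,-3) = 58.0310; S(3,-2) = 67.3208; S(3,-1) = 78.0978; S(3,+0) = 90.6000; S(3,+1) = 105.1036; S(3,+2) = 121.9290; S(3,+3) = 141.4479
Terminal payoffs V(N, j) = max(S_T - K, 0):
  V(3,-3) = 0.000000; V(3,-2) = 0.000000; V(3,-1) = 0.000000; V(3,+0) = 4.000000; V(3,+1) = 18.503611; V(3,+2) = 35.329019; V(3,+3) = 54.847905
Backward induction: V(k, j) = exp(-r*dt) * [p_u * V(k+1, j+1) + p_m * V(k+1, j) + p_d * V(k+1, j-1)]
  V(2,-2) = exp(-r*dt) * [p_u*0.000000 + p_m*0.000000 + p_d*0.000000] = 0.000000
  V(2,-1) = exp(-r*dt) * [p_u*4.000000 + p_m*0.000000 + p_d*0.000000] = 0.750667
  V(2,+0) = exp(-r*dt) * [p_u*18.503611 + p_m*4.000000 + p_d*0.000000] = 6.111326
  V(2,+1) = exp(-r*dt) * [p_u*35.329019 + p_m*18.503611 + p_d*4.000000] = 19.405715
  V(2,+2) = exp(-r*dt) * [p_u*54.847905 + p_m*35.329019 + p_d*18.503611] = 36.230732
  V(1,-1) = exp(-r*dt) * [p_u*6.111326 + p_m*0.750667 + p_d*0.000000] = 1.642110
  V(1,+0) = exp(-r*dt) * [p_u*19.405715 + p_m*6.111326 + p_d*0.750667] = 7.780203
  V(1,+1) = exp(-r*dt) * [p_u*36.230732 + p_m*19.405715 + p_d*6.111326] = 20.470256
  V(0,+0) = exp(-r*dt) * [p_u*20.470256 + p_m*7.780203 + p_d*1.642110] = 9.207695
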